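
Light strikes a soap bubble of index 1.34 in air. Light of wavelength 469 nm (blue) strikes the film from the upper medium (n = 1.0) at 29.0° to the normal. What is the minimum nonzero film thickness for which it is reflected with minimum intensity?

188 nm

Ray reflecting at the top interface goes from n = 1.0 toward n = 1.34: a half-wave phase shift.
Ray reflecting at the bottom interface goes from n = 1.34 toward n = 1.0: no phase shift.
Exactly one π shift → a net half-wave offset.
For minimum reflection here: 2 n t cos θ_r = m λ.
Snell's law: 1.0 sin 29.0° = 1.34 sin θ_r → sin θ_r = 0.362, cos θ_r = 0.932.
Minimum nonzero at m = 1: t = λ / (2 n cos θ_r) = 469 / (2 × 1.34 × 0.932) = 188 nm.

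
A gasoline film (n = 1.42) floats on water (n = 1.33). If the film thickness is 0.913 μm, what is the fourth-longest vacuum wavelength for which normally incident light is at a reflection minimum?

648 nm

At the upper boundary (n = 1.0 to n = 1.42) the reflected ray undergoes a half-wave phase shift.
At the lower boundary (n = 1.42 to n = 1.33) the reflected ray undergoes no phase shift.
Net: one phase inversion between the two reflected rays.
So the condition for destructive reflection is 2 n t = m λ.
λ = 2 n t / m. The fourth-longest wavelength is m = 4: λ = 2 × 1.42 × 913 / 4.00 = 648 nm.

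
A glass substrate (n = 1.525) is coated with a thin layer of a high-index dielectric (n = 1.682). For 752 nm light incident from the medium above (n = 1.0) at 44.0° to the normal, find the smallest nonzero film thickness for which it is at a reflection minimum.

245 nm

Ray reflecting at the top interface goes from n = 1.0 toward n = 1.682: a half-wave phase shift.
At the lower boundary (n = 1.682 to n = 1.525) the reflected ray undergoes no phase shift.
Net: one phase inversion between the two reflected rays.
With one net inversion, destructive interference in reflection requires 2 n t cos θ_r = m λ.
Snell's law: 1.0 sin 44.0° = 1.682 sin θ_r → sin θ_r = 0.413, cos θ_r = 0.911.
Minimum nonzero at m = 1: t = λ / (2 n cos θ_r) = 752 / (2 × 1.682 × 0.911) = 245 nm.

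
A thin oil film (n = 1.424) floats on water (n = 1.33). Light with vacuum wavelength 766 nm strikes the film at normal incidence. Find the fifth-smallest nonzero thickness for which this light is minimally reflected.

Top surface (1.0 → 1.424): reflection off a higher-index medium gives a half-wave phase shift.
Bottom surface (1.424 → 1.33): reflection off a lower-index medium gives no phase shift.
Net: one phase inversion between the two reflected rays.
So the condition for destructive reflection is 2 n t = m λ.
The fifth-smallest nonzero thickness corresponds to m = 5: t = m λ / (2 n) = 5.00 × 766 / (2 × 1.424) = 1345 nm.

1345 nm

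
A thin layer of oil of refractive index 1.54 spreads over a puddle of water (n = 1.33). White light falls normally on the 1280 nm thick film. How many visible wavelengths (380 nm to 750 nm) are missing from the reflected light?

5

At the upper boundary (n = 1.0 to n = 1.54) the reflected ray undergoes a half-wave phase shift.
Ray reflecting at the bottom interface goes from n = 1.54 toward n = 1.33: no phase shift.
Exactly one π shift → a net half-wave offset.
So the condition for destructive reflection is 2 n t = m λ.
λ = 2 n t / m = 3942 / m nm.
m=5: 788 nm (IR); m=6: 657 nm (visible); m=7: 563 nm (visible); m=8: 493 nm (visible); m=9: 438 nm (visible); m=10: 394 nm (visible); m=11: 358 nm (UV).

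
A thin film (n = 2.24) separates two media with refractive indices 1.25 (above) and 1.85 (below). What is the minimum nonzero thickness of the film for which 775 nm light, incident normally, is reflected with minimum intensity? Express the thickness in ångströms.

1730 Å

Top surface (1.25 → 2.24): reflection off a higher-index medium gives a half-wave phase shift.
Bottom surface (2.24 → 1.85): reflection off a lower-index medium gives no phase shift.
Net: one phase inversion between the two reflected rays.
So the condition for destructive reflection is 2 n t = m λ.
Minimum nonzero at m = 1: t = λ / (2 n) = 775 / (2 × 2.24) = 173 nm.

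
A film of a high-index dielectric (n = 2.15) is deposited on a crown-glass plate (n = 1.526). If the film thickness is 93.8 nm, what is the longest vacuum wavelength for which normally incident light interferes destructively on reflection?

At the upper boundary (n = 1.0 to n = 2.15) the reflected ray undergoes a half-wave phase shift.
Ray reflecting at the bottom interface goes from n = 2.15 toward n = 1.526: no phase shift.
Net: one phase inversion between the two reflected rays.
For weak reflection here: 2 n t = m λ.
λ = 2 n t / m. The longest wavelength is m = 1: λ = 2 × 2.15 × 93.8 / 1.00 = 403 nm.

403 nm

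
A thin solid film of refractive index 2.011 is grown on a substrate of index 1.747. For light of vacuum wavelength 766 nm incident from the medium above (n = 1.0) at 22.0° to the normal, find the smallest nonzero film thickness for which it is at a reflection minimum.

194 nm

Top surface (1.0 → 2.011): reflection off a higher-index medium gives a half-wave phase shift.
At the lower boundary (n = 2.011 to n = 1.747) the reflected ray undergoes no phase shift.
Exactly one π shift → a net half-wave offset.
For weak reflection here: 2 n t cos θ_r = m λ.
Snell's law: 1.0 sin 22.0° = 2.011 sin θ_r → sin θ_r = 0.186, cos θ_r = 0.982.
Minimum nonzero at m = 1: t = λ / (2 n cos θ_r) = 766 / (2 × 2.011 × 0.982) = 194 nm.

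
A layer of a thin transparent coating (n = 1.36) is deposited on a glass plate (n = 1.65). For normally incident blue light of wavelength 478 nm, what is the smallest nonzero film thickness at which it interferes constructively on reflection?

At the upper boundary (n = 1.0 to n = 1.36) the reflected ray undergoes a half-wave phase shift.
Bottom surface (1.36 → 1.65): reflection off a higher-index medium gives a half-wave phase shift.
Zero or two π shifts → no net half-wave offset.
With no net inversion, constructive interference in reflection requires 2 n t = m λ.
The smallest nonzero thickness corresponds to m = 1: t = m λ / (2 n) = 1.00 × 478 / (2 × 1.36) = 176 nm.

176 nm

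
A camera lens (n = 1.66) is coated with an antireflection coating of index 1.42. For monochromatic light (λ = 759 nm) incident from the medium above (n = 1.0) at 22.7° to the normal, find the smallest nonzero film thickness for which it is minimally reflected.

At the upper boundary (n = 1.0 to n = 1.42) the reflected ray undergoes a half-wave phase shift.
At the lower boundary (n = 1.42 to n = 1.66) the reflected ray undergoes a half-wave phase shift.
Net: no relative phase inversion (both shifts match).
So the condition for destructive reflection is 2 n t cos θ_r = (m + ½) λ.
Snell's law: 1.0 sin 22.7° = 1.42 sin θ_r → sin θ_r = 0.272, cos θ_r = 0.962.
Minimum at m = 0: t = λ / (4 n cos θ_r) = 759 / (4 × 1.42 × 0.962) = 139 nm.

139 nm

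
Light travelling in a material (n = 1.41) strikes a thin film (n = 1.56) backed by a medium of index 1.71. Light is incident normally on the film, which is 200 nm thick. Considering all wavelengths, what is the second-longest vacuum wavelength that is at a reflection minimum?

At the upper boundary (n = 1.41 to n = 1.56) the reflected ray undergoes a half-wave phase shift.
Ray reflecting at the bottom interface goes from n = 1.56 toward n = 1.71: a half-wave phase shift.
The two reflections carry the same phase change, so no net offset.
So the condition for destructive reflection is 2 n t = (m + ½) λ.
λ = 2 n t / (m + ½). The second-longest wavelength is m = 1: λ = 2 × 1.56 × 200 / 1.50 = 416 nm.

416 nm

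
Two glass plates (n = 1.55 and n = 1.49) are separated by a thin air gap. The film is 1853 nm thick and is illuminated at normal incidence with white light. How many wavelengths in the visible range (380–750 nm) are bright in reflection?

5

Top surface (1.55 → 1.0): reflection off a lower-index medium gives no phase shift.
At the lower boundary (n = 1.0 to n = 1.49) the reflected ray undergoes a half-wave phase shift.
Exactly one π shift → a net half-wave offset.
So the condition for constructive reflection is 2 n t = (m + ½) λ.
λ = 2 n t / (m + ½) = 3706 / (m + ½) nm.
m=4: 824 nm (IR); m=5: 674 nm (visible); m=6: 570 nm (visible); m=7: 494 nm (visible); m=8: 436 nm (visible); m=9: 390 nm (visible); m=10: 353 nm (UV).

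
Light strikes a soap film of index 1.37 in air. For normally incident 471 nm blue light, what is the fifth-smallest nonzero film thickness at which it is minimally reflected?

859 nm

Ray reflecting at the top interface goes from n = 1.0 toward n = 1.37: a half-wave phase shift.
At the lower boundary (n = 1.37 to n = 1.0) the reflected ray undergoes no phase shift.
The two reflections differ by half a wavelength.
With one net inversion, destructive interference in reflection requires 2 n t = m λ.
The fifth-smallest nonzero thickness corresponds to m = 5: t = m λ / (2 n) = 5.00 × 471 / (2 × 1.37) = 859 nm.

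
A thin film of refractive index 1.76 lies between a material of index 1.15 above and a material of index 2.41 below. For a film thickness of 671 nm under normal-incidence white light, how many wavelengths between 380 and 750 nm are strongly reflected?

3

At the upper boundary (n = 1.15 to n = 1.76) the reflected ray undergoes a half-wave phase shift.
Bottom surface (1.76 → 2.41): reflection off a higher-index medium gives a half-wave phase shift.
Net: no relative phase inversion (both shifts match).
So the condition for constructive reflection is 2 n t = m λ.
λ = 2 n t / m = 2362 / m nm.
m=3: 787 nm (IR); m=4: 590 nm (visible); m=5: 472 nm (visible); m=6: 394 nm (visible); m=7: 337 nm (UV).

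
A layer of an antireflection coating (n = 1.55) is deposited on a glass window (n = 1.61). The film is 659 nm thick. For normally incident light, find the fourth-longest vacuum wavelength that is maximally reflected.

At the upper boundary (n = 1.0 to n = 1.55) the reflected ray undergoes a half-wave phase shift.
Ray reflecting at the bottom interface goes from n = 1.55 toward n = 1.61: a half-wave phase shift.
Zero or two π shifts → no net half-wave offset.
For maximum reflection here: 2 n t = m λ.
λ = 2 n t / m. The fourth-longest wavelength is m = 4: λ = 2 × 1.55 × 659 / 4.00 = 511 nm.

511 nm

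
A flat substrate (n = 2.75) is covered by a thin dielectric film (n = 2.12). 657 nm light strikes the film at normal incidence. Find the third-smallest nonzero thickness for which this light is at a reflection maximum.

Ray reflecting at the top interface goes from n = 1.0 toward n = 2.12: a half-wave phase shift.
Ray reflecting at the bottom interface goes from n = 2.12 toward n = 2.75: a half-wave phase shift.
Net: no relative phase inversion (both shifts match).
For bright reflection here: 2 n t = m λ.
The third-smallest nonzero thickness corresponds to m = 3: t = m λ / (2 n) = 3.00 × 657 / (2 × 2.12) = 465 nm.

465 nm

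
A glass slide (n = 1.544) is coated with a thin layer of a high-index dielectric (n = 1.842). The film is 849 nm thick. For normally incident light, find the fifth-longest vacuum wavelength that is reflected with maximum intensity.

695 nm

Top surface (1.0 → 1.842): reflection off a higher-index medium gives a half-wave phase shift.
Bottom surface (1.842 → 1.544): reflection off a lower-index medium gives no phase shift.
Net: one phase inversion between the two reflected rays.
For bright reflection here: 2 n t = (m + ½) λ.
λ = 2 n t / (m + ½). The fifth-longest wavelength is m = 4: λ = 2 × 1.842 × 849 / 4.50 = 695 nm.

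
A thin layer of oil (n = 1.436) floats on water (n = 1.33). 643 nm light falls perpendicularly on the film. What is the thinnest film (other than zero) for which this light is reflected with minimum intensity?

224 nm

Top surface (1.0 → 1.436): reflection off a higher-index medium gives a half-wave phase shift.
At the lower boundary (n = 1.436 to n = 1.33) the reflected ray undergoes no phase shift.
The two reflections differ by half a wavelength.
So the condition for destructive reflection is 2 n t = m λ.
Minimum nonzero at m = 1: t = λ / (2 n) = 643 / (2 × 1.436) = 224 nm.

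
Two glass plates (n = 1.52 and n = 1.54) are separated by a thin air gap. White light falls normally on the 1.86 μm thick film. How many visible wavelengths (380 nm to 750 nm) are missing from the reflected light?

5

Ray reflecting at the top interface goes from n = 1.52 toward n = 1.0: no phase shift.
Bottom surface (1.0 → 1.54): reflection off a higher-index medium gives a half-wave phase shift.
The two reflections differ by half a wavelength.
So the condition for destructive reflection is 2 n t = m λ.
λ = 2 n t / m = 3720 / m nm.
m=4: 930 nm (IR); m=5: 744 nm (visible); m=6: 620 nm (visible); m=7: 531 nm (visible); m=8: 465 nm (visible); m=9: 413 nm (visible); m=10: 372 nm (UV).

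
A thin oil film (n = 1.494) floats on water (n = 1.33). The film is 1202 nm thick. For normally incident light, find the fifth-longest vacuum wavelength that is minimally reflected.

718 nm

At the upper boundary (n = 1.0 to n = 1.494) the reflected ray undergoes a half-wave phase shift.
Bottom surface (1.494 → 1.33): reflection off a lower-index medium gives no phase shift.
Exactly one π shift → a net half-wave offset.
So the condition for destructive reflection is 2 n t = m λ.
λ = 2 n t / m. The fifth-longest wavelength is m = 5: λ = 2 × 1.494 × 1202 / 5.00 = 718 nm.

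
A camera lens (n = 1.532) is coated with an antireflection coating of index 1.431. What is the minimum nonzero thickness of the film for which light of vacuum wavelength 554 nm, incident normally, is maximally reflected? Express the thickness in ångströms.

1936 Å

Top surface (1.0 → 1.431): reflection off a higher-index medium gives a half-wave phase shift.
Bottom surface (1.431 → 1.532): reflection off a higher-index medium gives a half-wave phase shift.
Zero or two π shifts → no net half-wave offset.
So the condition for constructive reflection is 2 n t = m λ.
Minimum nonzero at m = 1: t = λ / (2 n) = 554 / (2 × 1.431) = 194 nm.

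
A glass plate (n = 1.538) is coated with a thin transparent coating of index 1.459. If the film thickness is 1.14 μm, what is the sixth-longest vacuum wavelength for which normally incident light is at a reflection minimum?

605 nm

Top surface (1.0 → 1.459): reflection off a higher-index medium gives a half-wave phase shift.
Ray reflecting at the bottom interface goes from n = 1.459 toward n = 1.538: a half-wave phase shift.
Zero or two π shifts → no net half-wave offset.
So the condition for destructive reflection is 2 n t = (m + ½) λ.
λ = 2 n t / (m + ½). The sixth-longest wavelength is m = 5: λ = 2 × 1.459 × 1140 / 5.50 = 605 nm.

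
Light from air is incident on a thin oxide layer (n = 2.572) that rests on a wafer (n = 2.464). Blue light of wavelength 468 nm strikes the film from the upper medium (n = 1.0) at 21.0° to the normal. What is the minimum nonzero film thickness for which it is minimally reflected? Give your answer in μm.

At the upper boundary (n = 1.0 to n = 2.572) the reflected ray undergoes a half-wave phase shift.
Ray reflecting at the bottom interface goes from n = 2.572 toward n = 2.464: no phase shift.
Exactly one π shift → a net half-wave offset.
So the condition for destructive reflection is 2 n t cos θ_r = m λ.
Snell's law: 1.0 sin 21.0° = 2.572 sin θ_r → sin θ_r = 0.139, cos θ_r = 0.990.
Minimum nonzero at m = 1: t = λ / (2 n cos θ_r) = 468 / (2 × 2.572 × 0.990) = 91.9 nm.

0.0919 μm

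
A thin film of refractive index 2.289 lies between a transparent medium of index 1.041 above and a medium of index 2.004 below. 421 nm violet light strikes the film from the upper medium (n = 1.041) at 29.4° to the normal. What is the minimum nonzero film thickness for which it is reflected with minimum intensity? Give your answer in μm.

At the upper boundary (n = 1.041 to n = 2.289) the reflected ray undergoes a half-wave phase shift.
At the lower boundary (n = 2.289 to n = 2.004) the reflected ray undergoes no phase shift.
Exactly one π shift → a net half-wave offset.
For minimum reflection here: 2 n t cos θ_r = m λ.
Snell's law: 1.041 sin 29.4° = 2.289 sin θ_r → sin θ_r = 0.223, cos θ_r = 0.975.
Minimum nonzero at m = 1: t = λ / (2 n cos θ_r) = 421 / (2 × 2.289 × 0.975) = 94.3 nm.

0.0943 μm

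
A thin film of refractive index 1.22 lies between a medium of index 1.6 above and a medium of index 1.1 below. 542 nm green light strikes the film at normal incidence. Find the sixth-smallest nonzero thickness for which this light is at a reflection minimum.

Ray reflecting at the top interface goes from n = 1.6 toward n = 1.22: no phase shift.
Bottom surface (1.22 → 1.1): reflection off a lower-index medium gives no phase shift.
The two reflections carry the same phase change, so no net offset.
So the condition for destructive reflection is 2 n t = (m + ½) λ.
The sixth-smallest nonzero thickness corresponds to m = 5: t = (m + ½) λ / (2 n) = 5.50 × 542 / (2 × 1.22) = 1222 nm.

1222 nm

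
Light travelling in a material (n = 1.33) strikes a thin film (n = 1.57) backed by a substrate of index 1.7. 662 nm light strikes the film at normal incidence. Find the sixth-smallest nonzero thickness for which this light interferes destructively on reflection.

At the upper boundary (n = 1.33 to n = 1.57) the reflected ray undergoes a half-wave phase shift.
At the lower boundary (n = 1.57 to n = 1.7) the reflected ray undergoes a half-wave phase shift.
The two reflections carry the same phase change, so no net offset.
With no net inversion, destructive interference in reflection requires 2 n t = (m + ½) λ.
The sixth-smallest nonzero thickness corresponds to m = 5: t = (m + ½) λ / (2 n) = 5.50 × 662 / (2 × 1.57) = 1160 nm.

1160 nm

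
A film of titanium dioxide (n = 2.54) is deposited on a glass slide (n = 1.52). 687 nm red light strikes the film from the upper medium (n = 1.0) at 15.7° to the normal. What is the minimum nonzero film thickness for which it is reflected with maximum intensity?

68.0 nm

Top surface (1.0 → 2.54): reflection off a higher-index medium gives a half-wave phase shift.
Ray reflecting at the bottom interface goes from n = 2.54 toward n = 1.52: no phase shift.
The two reflections differ by half a wavelength.
With one net inversion, constructive interference in reflection requires 2 n t cos θ_r = (m + ½) λ.
Snell's law: 1.0 sin 15.7° = 2.54 sin θ_r → sin θ_r = 0.107, cos θ_r = 0.994.
Minimum at m = 0: t = λ / (4 n cos θ_r) = 687 / (4 × 2.54 × 0.994) = 68.0 nm.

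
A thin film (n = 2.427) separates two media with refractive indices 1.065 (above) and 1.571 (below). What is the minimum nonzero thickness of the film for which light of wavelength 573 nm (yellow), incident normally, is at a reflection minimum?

Ray reflecting at the top interface goes from n = 1.065 toward n = 2.427: a half-wave phase shift.
Bottom surface (2.427 → 1.571): reflection off a lower-index medium gives no phase shift.
Exactly one π shift → a net half-wave offset.
So the condition for destructive reflection is 2 n t = m λ.
Minimum nonzero at m = 1: t = λ / (2 n) = 573 / (2 × 2.427) = 118 nm.

118 nm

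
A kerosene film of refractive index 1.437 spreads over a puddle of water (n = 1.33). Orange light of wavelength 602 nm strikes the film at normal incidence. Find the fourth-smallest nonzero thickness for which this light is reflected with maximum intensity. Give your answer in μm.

0.733 μm

Top surface (1.0 → 1.437): reflection off a higher-index medium gives a half-wave phase shift.
At the lower boundary (n = 1.437 to n = 1.33) the reflected ray undergoes no phase shift.
Exactly one π shift → a net half-wave offset.
For bright reflection here: 2 n t = (m + ½) λ.
The fourth-smallest nonzero thickness corresponds to m = 3: t = (m + ½) λ / (2 n) = 3.50 × 602 / (2 × 1.437) = 733 nm.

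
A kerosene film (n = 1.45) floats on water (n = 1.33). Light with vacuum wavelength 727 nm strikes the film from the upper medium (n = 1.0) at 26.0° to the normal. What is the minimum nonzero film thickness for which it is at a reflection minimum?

263 nm

Top surface (1.0 → 1.45): reflection off a higher-index medium gives a half-wave phase shift.
Bottom surface (1.45 → 1.33): reflection off a lower-index medium gives no phase shift.
Net: one phase inversion between the two reflected rays.
With one net inversion, destructive interference in reflection requires 2 n t cos θ_r = m λ.
Snell's law: 1.0 sin 26.0° = 1.45 sin θ_r → sin θ_r = 0.302, cos θ_r = 0.953.
Minimum nonzero at m = 1: t = λ / (2 n cos θ_r) = 727 / (2 × 1.45 × 0.953) = 263 nm.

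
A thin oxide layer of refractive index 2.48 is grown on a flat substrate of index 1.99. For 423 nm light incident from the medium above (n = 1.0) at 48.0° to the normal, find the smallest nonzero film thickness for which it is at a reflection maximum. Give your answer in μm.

At the upper boundary (n = 1.0 to n = 2.48) the reflected ray undergoes a half-wave phase shift.
Bottom surface (2.48 → 1.99): reflection off a lower-index medium gives no phase shift.
Exactly one π shift → a net half-wave offset.
So the condition for constructive reflection is 2 n t cos θ_r = (m + ½) λ.
Snell's law: 1.0 sin 48.0° = 2.48 sin θ_r → sin θ_r = 0.300, cos θ_r = 0.954.
Minimum at m = 0: t = λ / (4 n cos θ_r) = 423 / (4 × 2.48 × 0.954) = 44.7 nm.

0.0447 μm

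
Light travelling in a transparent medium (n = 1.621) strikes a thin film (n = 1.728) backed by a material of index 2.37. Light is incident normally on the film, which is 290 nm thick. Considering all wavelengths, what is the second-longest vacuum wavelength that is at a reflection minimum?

Top surface (1.621 → 1.728): reflection off a higher-index medium gives a half-wave phase shift.
At the lower boundary (n = 1.728 to n = 2.37) the reflected ray undergoes a half-wave phase shift.
The two reflections carry the same phase change, so no net offset.
For weak reflection here: 2 n t = (m + ½) λ.
λ = 2 n t / (m + ½). The second-longest wavelength is m = 1: λ = 2 × 1.728 × 290 / 1.50 = 668 nm.

668 nm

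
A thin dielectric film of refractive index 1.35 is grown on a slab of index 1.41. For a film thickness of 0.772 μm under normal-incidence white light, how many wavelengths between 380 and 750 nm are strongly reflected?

At the upper boundary (n = 1.0 to n = 1.35) the reflected ray undergoes a half-wave phase shift.
At the lower boundary (n = 1.35 to n = 1.41) the reflected ray undergoes a half-wave phase shift.
Zero or two π shifts → no net half-wave offset.
With no net inversion, constructive interference in reflection requires 2 n t = m λ.
λ = 2 n t / m = 2084 / m nm.
m=2: 1042 nm (IR); m=3: 695 nm (visible); m=4: 521 nm (visible); m=5: 417 nm (visible); m=6: 347 nm (UV).

3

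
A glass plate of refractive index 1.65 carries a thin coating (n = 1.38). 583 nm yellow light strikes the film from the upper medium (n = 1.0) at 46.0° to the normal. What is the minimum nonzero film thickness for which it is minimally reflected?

124 nm

Ray reflecting at the top interface goes from n = 1.0 toward n = 1.38: a half-wave phase shift.
Ray reflecting at the bottom interface goes from n = 1.38 toward n = 1.65: a half-wave phase shift.
Net: no relative phase inversion (both shifts match).
With no net inversion, destructive interference in reflection requires 2 n t cos θ_r = (m + ½) λ.
Snell's law: 1.0 sin 46.0° = 1.38 sin θ_r → sin θ_r = 0.521, cos θ_r = 0.853.
Minimum at m = 0: t = λ / (4 n cos θ_r) = 583 / (4 × 1.38 × 0.853) = 124 nm.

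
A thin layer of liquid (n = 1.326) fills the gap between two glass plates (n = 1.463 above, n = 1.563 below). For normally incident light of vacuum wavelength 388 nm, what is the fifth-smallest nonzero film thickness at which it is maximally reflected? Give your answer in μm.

At the upper boundary (n = 1.463 to n = 1.326) the reflected ray undergoes no phase shift.
Bottom surface (1.326 → 1.563): reflection off a higher-index medium gives a half-wave phase shift.
The two reflections differ by half a wavelength.
For bright reflection here: 2 n t = (m + ½) λ.
The fifth-smallest nonzero thickness corresponds to m = 4: t = (m + ½) λ / (2 n) = 4.50 × 388 / (2 × 1.326) = 658 nm.

0.658 μm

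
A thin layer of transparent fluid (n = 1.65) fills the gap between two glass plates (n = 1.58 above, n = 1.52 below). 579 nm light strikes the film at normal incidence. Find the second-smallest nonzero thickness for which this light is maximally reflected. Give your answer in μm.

Ray reflecting at the top interface goes from n = 1.58 toward n = 1.65: a half-wave phase shift.
Ray reflecting at the bottom interface goes from n = 1.65 toward n = 1.52: no phase shift.
The two reflections differ by half a wavelength.
With one net inversion, constructive interference in reflection requires 2 n t = (m + ½) λ.
The second-smallest nonzero thickness corresponds to m = 1: t = (m + ½) λ / (2 n) = 1.50 × 579 / (2 × 1.65) = 263 nm.

0.263 μm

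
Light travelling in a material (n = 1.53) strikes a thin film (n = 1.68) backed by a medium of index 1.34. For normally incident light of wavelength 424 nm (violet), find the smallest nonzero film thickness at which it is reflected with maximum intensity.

63.1 nm

At the upper boundary (n = 1.53 to n = 1.68) the reflected ray undergoes a half-wave phase shift.
Bottom surface (1.68 → 1.34): reflection off a lower-index medium gives no phase shift.
Exactly one π shift → a net half-wave offset.
With one net inversion, constructive interference in reflection requires 2 n t = (m + ½) λ.
Minimum at m = 0: t = λ / (4 n) = 424 / (4 × 1.68) = 63.1 nm.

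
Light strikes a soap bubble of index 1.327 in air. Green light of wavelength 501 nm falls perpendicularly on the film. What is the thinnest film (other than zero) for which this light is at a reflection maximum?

At the upper boundary (n = 1.0 to n = 1.327) the reflected ray undergoes a half-wave phase shift.
Bottom surface (1.327 → 1.0): reflection off a lower-index medium gives no phase shift.
The two reflections differ by half a wavelength.
For bright reflection here: 2 n t = (m + ½) λ.
Minimum at m = 0: t = λ / (4 n) = 501 / (4 × 1.327) = 94.4 nm.

94.4 nm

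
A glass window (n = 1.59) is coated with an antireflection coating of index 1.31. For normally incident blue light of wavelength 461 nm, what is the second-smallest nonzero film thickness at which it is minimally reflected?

Top surface (1.0 → 1.31): reflection off a higher-index medium gives a half-wave phase shift.
At the lower boundary (n = 1.31 to n = 1.59) the reflected ray undergoes a half-wave phase shift.
Zero or two π shifts → no net half-wave offset.
So the condition for destructive reflection is 2 n t = (m + ½) λ.
The second-smallest nonzero thickness corresponds to m = 1: t = (m + ½) λ / (2 n) = 1.50 × 461 / (2 × 1.31) = 264 nm.

264 nm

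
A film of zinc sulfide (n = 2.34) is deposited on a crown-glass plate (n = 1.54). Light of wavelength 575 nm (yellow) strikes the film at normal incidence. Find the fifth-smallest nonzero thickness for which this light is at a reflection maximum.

At the upper boundary (n = 1.0 to n = 2.34) the reflected ray undergoes a half-wave phase shift.
Bottom surface (2.34 → 1.54): reflection off a lower-index medium gives no phase shift.
The two reflections differ by half a wavelength.
So the condition for constructive reflection is 2 n t = (m + ½) λ.
The fifth-smallest nonzero thickness corresponds to m = 4: t = (m + ½) λ / (2 n) = 4.50 × 575 / (2 × 2.34) = 553 nm.

553 nm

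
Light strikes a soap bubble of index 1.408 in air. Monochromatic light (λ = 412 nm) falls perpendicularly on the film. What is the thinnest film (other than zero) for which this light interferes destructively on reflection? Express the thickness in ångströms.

Ray reflecting at the top interface goes from n = 1.0 toward n = 1.408: a half-wave phase shift.
Bottom surface (1.408 → 1.0): reflection off a lower-index medium gives no phase shift.
The two reflections differ by half a wavelength.
So the condition for destructive reflection is 2 n t = m λ.
Minimum nonzero at m = 1: t = λ / (2 n) = 412 / (2 × 1.408) = 146 nm.

1463 Å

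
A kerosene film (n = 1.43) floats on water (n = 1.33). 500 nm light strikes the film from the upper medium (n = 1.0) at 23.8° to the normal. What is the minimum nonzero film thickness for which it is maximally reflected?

91.1 nm

Top surface (1.0 → 1.43): reflection off a higher-index medium gives a half-wave phase shift.
Ray reflecting at the bottom interface goes from n = 1.43 toward n = 1.33: no phase shift.
Exactly one π shift → a net half-wave offset.
For maximum reflection here: 2 n t cos θ_r = (m + ½) λ.
Snell's law: 1.0 sin 23.8° = 1.43 sin θ_r → sin θ_r = 0.282, cos θ_r = 0.959.
Minimum at m = 0: t = λ / (4 n cos θ_r) = 500 / (4 × 1.43 × 0.959) = 91.1 nm.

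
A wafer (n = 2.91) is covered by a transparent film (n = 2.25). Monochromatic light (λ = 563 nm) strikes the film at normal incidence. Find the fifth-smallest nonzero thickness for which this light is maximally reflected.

At the upper boundary (n = 1.0 to n = 2.25) the reflected ray undergoes a half-wave phase shift.
Bottom surface (2.25 → 2.91): reflection off a higher-index medium gives a half-wave phase shift.
Zero or two π shifts → no net half-wave offset.
With no net inversion, constructive interference in reflection requires 2 n t = m λ.
The fifth-smallest nonzero thickness corresponds to m = 5: t = m λ / (2 n) = 5.00 × 563 / (2 × 2.25) = 626 nm.

626 nm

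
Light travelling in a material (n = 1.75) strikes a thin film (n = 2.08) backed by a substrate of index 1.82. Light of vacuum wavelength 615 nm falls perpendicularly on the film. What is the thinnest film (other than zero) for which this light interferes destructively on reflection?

Top surface (1.75 → 2.08): reflection off a higher-index medium gives a half-wave phase shift.
At the lower boundary (n = 2.08 to n = 1.82) the reflected ray undergoes no phase shift.
Exactly one π shift → a net half-wave offset.
For minimum reflection here: 2 n t = m λ.
Minimum nonzero at m = 1: t = λ / (2 n) = 615 / (2 × 2.08) = 148 nm.

148 nm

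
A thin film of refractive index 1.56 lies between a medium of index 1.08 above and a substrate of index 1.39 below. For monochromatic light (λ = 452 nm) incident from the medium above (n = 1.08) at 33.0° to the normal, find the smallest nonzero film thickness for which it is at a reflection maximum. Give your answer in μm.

0.0782 μm

Ray reflecting at the top interface goes from n = 1.08 toward n = 1.56: a half-wave phase shift.
At the lower boundary (n = 1.56 to n = 1.39) the reflected ray undergoes no phase shift.
The two reflections differ by half a wavelength.
So the condition for constructive reflection is 2 n t cos θ_r = (m + ½) λ.
Snell's law: 1.08 sin 33.0° = 1.56 sin θ_r → sin θ_r = 0.377, cos θ_r = 0.926.
Minimum at m = 0: t = λ / (4 n cos θ_r) = 452 / (4 × 1.56 × 0.926) = 78.2 nm.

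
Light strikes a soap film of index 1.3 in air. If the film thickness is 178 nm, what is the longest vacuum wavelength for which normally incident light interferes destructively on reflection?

463 nm

At the upper boundary (n = 1.0 to n = 1.3) the reflected ray undergoes a half-wave phase shift.
At the lower boundary (n = 1.3 to n = 1.0) the reflected ray undergoes no phase shift.
Net: one phase inversion between the two reflected rays.
So the condition for destructive reflection is 2 n t = m λ.
λ = 2 n t / m. The longest wavelength is m = 1: λ = 2 × 1.3 × 178 / 1.00 = 463 nm.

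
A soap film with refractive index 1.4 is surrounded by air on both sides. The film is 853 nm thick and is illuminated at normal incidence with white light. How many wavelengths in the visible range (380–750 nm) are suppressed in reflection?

3

At the upper boundary (n = 1.0 to n = 1.4) the reflected ray undergoes a half-wave phase shift.
Bottom surface (1.4 → 1.0): reflection off a lower-index medium gives no phase shift.
The two reflections differ by half a wavelength.
For minimum reflection here: 2 n t = m λ.
λ = 2 n t / m = 2388 / m nm.
m=3: 796 nm (IR); m=4: 597 nm (visible); m=5: 478 nm (visible); m=6: 398 nm (visible); m=7: 341 nm (UV).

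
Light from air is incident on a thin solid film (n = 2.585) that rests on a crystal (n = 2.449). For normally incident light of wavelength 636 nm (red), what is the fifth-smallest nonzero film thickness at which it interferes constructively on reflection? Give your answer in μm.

Ray reflecting at the top interface goes from n = 1.0 toward n = 2.585: a half-wave phase shift.
Bottom surface (2.585 → 2.449): reflection off a lower-index medium gives no phase shift.
Exactly one π shift → a net half-wave offset.
With one net inversion, constructive interference in reflection requires 2 n t = (m + ½) λ.
The fifth-smallest nonzero thickness corresponds to m = 4: t = (m + ½) λ / (2 n) = 4.50 × 636 / (2 × 2.585) = 554 nm.

0.554 μm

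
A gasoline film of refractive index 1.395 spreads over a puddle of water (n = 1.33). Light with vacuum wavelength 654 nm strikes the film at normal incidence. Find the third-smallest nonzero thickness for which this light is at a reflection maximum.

586 nm

At the upper boundary (n = 1.0 to n = 1.395) the reflected ray undergoes a half-wave phase shift.
At the lower boundary (n = 1.395 to n = 1.33) the reflected ray undergoes no phase shift.
Exactly one π shift → a net half-wave offset.
For bright reflection here: 2 n t = (m + ½) λ.
The third-smallest nonzero thickness corresponds to m = 2: t = (m + ½) λ / (2 n) = 2.50 × 654 / (2 × 1.395) = 586 nm.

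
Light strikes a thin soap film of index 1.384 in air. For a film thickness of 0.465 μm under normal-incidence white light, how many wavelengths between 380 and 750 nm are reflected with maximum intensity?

At the upper boundary (n = 1.0 to n = 1.384) the reflected ray undergoes a half-wave phase shift.
Bottom surface (1.384 → 1.0): reflection off a lower-index medium gives no phase shift.
Net: one phase inversion between the two reflected rays.
So the condition for constructive reflection is 2 n t = (m + ½) λ.
λ = 2 n t / (m + ½) = 1287 / (m + ½) nm.
m=1: 858 nm (IR); m=2: 515 nm (visible); m=3: 368 nm (UV).

1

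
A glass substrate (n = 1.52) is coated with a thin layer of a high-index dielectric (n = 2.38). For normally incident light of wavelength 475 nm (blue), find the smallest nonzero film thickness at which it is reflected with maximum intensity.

49.9 nm

Top surface (1.0 → 2.38): reflection off a higher-index medium gives a half-wave phase shift.
Ray reflecting at the bottom interface goes from n = 2.38 toward n = 1.52: no phase shift.
Net: one phase inversion between the two reflected rays.
For strong reflection here: 2 n t = (m + ½) λ.
Minimum at m = 0: t = λ / (4 n) = 475 / (4 × 2.38) = 49.9 nm.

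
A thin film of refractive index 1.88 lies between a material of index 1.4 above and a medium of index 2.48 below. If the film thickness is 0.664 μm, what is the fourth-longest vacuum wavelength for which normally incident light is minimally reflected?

713 nm

Top surface (1.4 → 1.88): reflection off a higher-index medium gives a half-wave phase shift.
Bottom surface (1.88 → 2.48): reflection off a higher-index medium gives a half-wave phase shift.
Zero or two π shifts → no net half-wave offset.
So the condition for destructive reflection is 2 n t = (m + ½) λ.
λ = 2 n t / (m + ½). The fourth-longest wavelength is m = 3: λ = 2 × 1.88 × 664 / 3.50 = 713 nm.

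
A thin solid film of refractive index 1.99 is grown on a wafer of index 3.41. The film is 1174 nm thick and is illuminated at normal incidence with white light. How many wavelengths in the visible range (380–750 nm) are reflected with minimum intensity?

At the upper boundary (n = 1.0 to n = 1.99) the reflected ray undergoes a half-wave phase shift.
At the lower boundary (n = 1.99 to n = 3.41) the reflected ray undergoes a half-wave phase shift.
The two reflections carry the same phase change, so no net offset.
With no net inversion, destructive interference in reflection requires 2 n t = (m + ½) λ.
λ = 2 n t / (m + ½) = 4673 / (m + ½) nm.
m=5: 850 nm (IR); m=6: 719 nm (visible); m=7: 623 nm (visible); m=8: 550 nm (visible); m=9: 492 nm (visible); m=10: 445 nm (visible); m=11: 406 nm (visible); m=12: 374 nm (UV).

6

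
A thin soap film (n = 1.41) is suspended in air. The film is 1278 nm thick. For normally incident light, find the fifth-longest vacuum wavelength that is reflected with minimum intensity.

Ray reflecting at the top interface goes from n = 1.0 toward n = 1.41: a half-wave phase shift.
Bottom surface (1.41 → 1.0): reflection off a lower-index medium gives no phase shift.
Net: one phase inversion between the two reflected rays.
With one net inversion, destructive interference in reflection requires 2 n t = m λ.
λ = 2 n t / m. The fifth-longest wavelength is m = 5: λ = 2 × 1.41 × 1278 / 5.00 = 721 nm.

721 nm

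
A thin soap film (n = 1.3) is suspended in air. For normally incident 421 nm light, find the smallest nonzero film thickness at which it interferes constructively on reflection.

Ray reflecting at the top interface goes from n = 1.0 toward n = 1.3: a half-wave phase shift.
At the lower boundary (n = 1.3 to n = 1.0) the reflected ray undergoes no phase shift.
Net: one phase inversion between the two reflected rays.
So the condition for constructive reflection is 2 n t = (m + ½) λ.
Minimum at m = 0: t = λ / (4 n) = 421 / (4 × 1.3) = 81.0 nm.

81.0 nm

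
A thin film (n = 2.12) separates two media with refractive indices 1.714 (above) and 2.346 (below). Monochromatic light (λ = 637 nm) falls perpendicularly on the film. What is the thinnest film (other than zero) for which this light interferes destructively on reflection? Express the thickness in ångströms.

751 Å

At the upper boundary (n = 1.714 to n = 2.12) the reflected ray undergoes a half-wave phase shift.
At the lower boundary (n = 2.12 to n = 2.346) the reflected ray undergoes a half-wave phase shift.
Net: no relative phase inversion (both shifts match).
So the condition for destructive reflection is 2 n t = (m + ½) λ.
Minimum at m = 0: t = λ / (4 n) = 637 / (4 × 2.12) = 75.1 nm.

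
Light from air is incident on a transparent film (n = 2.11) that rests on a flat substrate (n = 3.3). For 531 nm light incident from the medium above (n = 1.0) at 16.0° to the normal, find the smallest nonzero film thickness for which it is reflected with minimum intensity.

Top surface (1.0 → 2.11): reflection off a higher-index medium gives a half-wave phase shift.
At the lower boundary (n = 2.11 to n = 3.3) the reflected ray undergoes a half-wave phase shift.
Zero or two π shifts → no net half-wave offset.
For weak reflection here: 2 n t cos θ_r = (m + ½) λ.
Snell's law: 1.0 sin 16.0° = 2.11 sin θ_r → sin θ_r = 0.131, cos θ_r = 0.991.
Minimum at m = 0: t = λ / (4 n cos θ_r) = 531 / (4 × 2.11 × 0.991) = 63.5 nm.

63.5 nm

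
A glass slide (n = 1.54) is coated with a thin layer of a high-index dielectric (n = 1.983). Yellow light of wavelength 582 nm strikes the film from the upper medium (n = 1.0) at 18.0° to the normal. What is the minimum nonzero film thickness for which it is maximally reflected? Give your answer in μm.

Ray reflecting at the top interface goes from n = 1.0 toward n = 1.983: a half-wave phase shift.
Bottom surface (1.983 → 1.54): reflection off a lower-index medium gives no phase shift.
The two reflections differ by half a wavelength.
With one net inversion, constructive interference in reflection requires 2 n t cos θ_r = (m + ½) λ.
Snell's law: 1.0 sin 18.0° = 1.983 sin θ_r → sin θ_r = 0.156, cos θ_r = 0.988.
Minimum at m = 0: t = λ / (4 n cos θ_r) = 582 / (4 × 1.983 × 0.988) = 74.3 nm.

0.0743 μm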